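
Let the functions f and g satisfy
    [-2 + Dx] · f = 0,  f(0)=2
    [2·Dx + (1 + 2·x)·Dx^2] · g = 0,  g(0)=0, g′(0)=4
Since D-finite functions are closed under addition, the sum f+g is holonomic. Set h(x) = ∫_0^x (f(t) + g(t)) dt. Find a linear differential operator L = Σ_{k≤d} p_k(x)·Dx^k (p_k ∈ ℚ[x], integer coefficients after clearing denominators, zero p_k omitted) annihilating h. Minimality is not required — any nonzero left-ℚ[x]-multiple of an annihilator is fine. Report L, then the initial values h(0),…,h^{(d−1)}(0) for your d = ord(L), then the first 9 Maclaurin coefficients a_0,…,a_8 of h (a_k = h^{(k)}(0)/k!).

L = (-6 - 4·x)·Dx^2 + (1 - 4·x - 4·x^2)·Dx^3 + (1 + 3·x + 2·x^2)·Dx^4  (order 4).
h: a_k = 0, 2, 4, 0, 2, -4/3, 20/9, -136/45, 206/45, …
ICs: h(0) = 0, h′(0) = 2, h′′(0) = 8, h′′′(0) = 0.

f: a_k = 2, 4, 4, 8/3, 4/3, 8/15, 8/45, 16/315, 4/315, …
g: a_k = 0, 4, -4, 16/3, -8, 64/5, -64/3, 256/7, -64, …
h₀=f+g: left-lcm gives L₀, ord ≤ 3.
h=∫h₀ ⇒ L = L₀·Dx.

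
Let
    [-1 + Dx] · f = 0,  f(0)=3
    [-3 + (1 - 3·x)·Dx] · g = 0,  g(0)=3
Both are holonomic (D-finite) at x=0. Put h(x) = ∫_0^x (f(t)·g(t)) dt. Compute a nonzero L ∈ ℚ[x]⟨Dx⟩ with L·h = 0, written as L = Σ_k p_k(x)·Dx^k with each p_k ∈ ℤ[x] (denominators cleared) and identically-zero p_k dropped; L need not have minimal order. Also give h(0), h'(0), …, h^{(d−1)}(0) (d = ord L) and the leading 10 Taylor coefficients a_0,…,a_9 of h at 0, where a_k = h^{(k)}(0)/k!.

f: a_k = 3, 3, 3/2, 1/2, 1/8, 1/40, 1/240, 1/1680, 1/13440, 1/120960, …
g: a_k = 3, 9, 27, 81, 243, 729, 2187, 6561, 19683, 59049, …
h₀=f·g: eliminate ⇒ L₀, order ≤ 1·1.
h=∫₀ˣh₀: take L = L₀·Dx.
L = (4 - 3·x)·Dx + (-1 + 3·x)·Dx^2  (order 2).
h: a_k = 0, 9, 18, 75/2, 339/4, 8139/40, 5087/10, 104647/80, 1538311/448, 369194641/40320, …
ICs: h(0) = 0, h′(0) = 9.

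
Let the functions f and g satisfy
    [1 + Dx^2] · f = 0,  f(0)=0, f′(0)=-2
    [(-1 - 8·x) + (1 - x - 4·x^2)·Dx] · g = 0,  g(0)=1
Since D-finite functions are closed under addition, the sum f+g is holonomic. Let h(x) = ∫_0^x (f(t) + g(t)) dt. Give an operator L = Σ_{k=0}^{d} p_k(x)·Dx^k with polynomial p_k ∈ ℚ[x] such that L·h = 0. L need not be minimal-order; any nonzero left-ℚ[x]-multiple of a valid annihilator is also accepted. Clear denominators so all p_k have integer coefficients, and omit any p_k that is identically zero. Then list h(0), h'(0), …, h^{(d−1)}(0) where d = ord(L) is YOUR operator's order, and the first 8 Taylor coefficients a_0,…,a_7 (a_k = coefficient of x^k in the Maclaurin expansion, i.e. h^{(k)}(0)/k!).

L = (-55 - 486·x - 553·x^2 - 1488·x^3 - 80·x^4 - 128·x^5)·Dx + (11 + 11·x + 23·x^2 - 169·x^3 - 348·x^4 - 48·x^5 - 64·x^6)·Dx^2 + (-55 - 486·x - 553·x^2 - 1488·x^3 - 80·x^4 - 128·x^5)·Dx^3 + (11 + 11·x + 23·x^2 - 169·x^3 - 348·x^4 - 48·x^5 - 64·x^6)·Dx^4  (order 4).
h: a_k = 0, 1, -1/2, 5/3, 7/3, 29/5, 3899/360, 181/7, …
ICs: h(0) = 0, h′(0) = 1, h′′(0) = -1, h′′′(0) = 10.

f: a_k = 0, -2, 0, 1/3, 0, -1/60, 0, 1/2520, …
g: a_k = 1, 1, 5, 9, 29, 65, 181, 441, …
f+g: L₀ = lclm(L_f,L_g), ord ≤ 2+1.
h=∫h₀ ⇒ L = L₀·Dx.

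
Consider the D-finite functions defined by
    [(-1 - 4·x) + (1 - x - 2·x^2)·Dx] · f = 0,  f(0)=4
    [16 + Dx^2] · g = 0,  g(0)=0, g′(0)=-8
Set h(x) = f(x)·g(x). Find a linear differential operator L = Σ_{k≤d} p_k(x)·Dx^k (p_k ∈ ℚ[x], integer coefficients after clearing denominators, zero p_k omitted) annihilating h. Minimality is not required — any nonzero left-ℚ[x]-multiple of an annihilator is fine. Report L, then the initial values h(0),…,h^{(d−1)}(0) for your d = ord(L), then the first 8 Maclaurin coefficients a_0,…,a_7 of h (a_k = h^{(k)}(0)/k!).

f: a_k = 4, 4, 12, 20, 44, 84, 172, 340, …
g: a_k = 0, -8, 0, 64/3, 0, -256/15, 0, 2048/315, …
f·g: L₀ = L_f ⊗_s L_g, ord ≤ 1·2.
L = (-12 + 16·x + 32·x^2) + (2 + 8·x)·Dx + (-1 + x + 2·x^2)·Dx^2  (order 2).
h: a_k = 0, -32, -32, -32/3, -224/3, -2464/15, -1568/5, -38816/63, …
ICs: h(0) = 0, h′(0) = -32.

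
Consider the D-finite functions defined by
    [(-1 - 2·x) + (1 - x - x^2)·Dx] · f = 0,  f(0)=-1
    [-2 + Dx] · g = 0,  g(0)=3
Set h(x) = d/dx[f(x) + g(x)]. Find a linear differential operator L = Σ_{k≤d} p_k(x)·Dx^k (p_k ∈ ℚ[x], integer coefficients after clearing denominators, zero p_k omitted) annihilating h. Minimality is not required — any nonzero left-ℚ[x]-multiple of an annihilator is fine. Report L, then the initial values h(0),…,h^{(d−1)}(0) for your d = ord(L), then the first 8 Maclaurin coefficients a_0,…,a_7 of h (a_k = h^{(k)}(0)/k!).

L = (10 + 44·x + 44·x^2 + 48·x^3 + 12·x^4) + (-7 - 24·x - 28·x^2 - 12·x^3 + 10·x^4 + 4·x^5)·Dx + (1 + x + 3·x^2 - 6·x^3 - 8·x^4 - 2·x^5)·Dx^2  (order 2).
h: a_k = 5, 8, 3, -12, -36, -382/5, -2197/15, -28544/105, …
ICs: h(0) = 5, h′(0) = 8.

f: a_k = -1, -1, -2, -3, -5, -8, -13, -21, …
g: a_k = 3, 6, 6, 4, 2, 4/5, 4/15, 8/105, …
Sum ⇒ L₀ = lclm(L_f,L_g) in ℚ(x)⟨Dx⟩.
Differentiate: ansatz ord ≤ ord L₀ ⇒ L.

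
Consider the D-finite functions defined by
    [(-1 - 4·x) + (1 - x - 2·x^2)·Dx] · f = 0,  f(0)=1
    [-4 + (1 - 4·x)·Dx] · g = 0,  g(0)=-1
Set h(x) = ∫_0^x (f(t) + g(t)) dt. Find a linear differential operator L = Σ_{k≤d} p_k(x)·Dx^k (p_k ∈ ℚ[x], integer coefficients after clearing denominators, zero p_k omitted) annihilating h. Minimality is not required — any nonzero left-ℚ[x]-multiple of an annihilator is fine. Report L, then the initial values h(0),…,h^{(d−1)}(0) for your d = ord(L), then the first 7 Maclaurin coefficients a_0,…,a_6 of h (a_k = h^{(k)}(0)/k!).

f: a_k = 1, 1, 3, 5, 11, 21, 43, …
g: a_k = -1, -4, -16, -64, -256, -1024, -4096, …
f+g: L₀ = lclm(L_f,L_g), ord ≤ 1+1.
h=∫₀ˣh₀: take L = L₀·Dx.
L = (-8 - 144·x + 96·x^2 - 128·x^3)·Dx + (26 - 28·x - 120·x^2 + 128·x^3 - 256·x^4)·Dx^2 + (-3 + 19·x - 34·x^2 + 24·x^3 + 16·x^4 - 64·x^5)·Dx^3  (order 3).
h: a_k = 0, 0, -3/2, -13/3, -59/4, -49, -1003/6, …
ICs: h(0) = 0, h′(0) = 0, h′′(0) = -3.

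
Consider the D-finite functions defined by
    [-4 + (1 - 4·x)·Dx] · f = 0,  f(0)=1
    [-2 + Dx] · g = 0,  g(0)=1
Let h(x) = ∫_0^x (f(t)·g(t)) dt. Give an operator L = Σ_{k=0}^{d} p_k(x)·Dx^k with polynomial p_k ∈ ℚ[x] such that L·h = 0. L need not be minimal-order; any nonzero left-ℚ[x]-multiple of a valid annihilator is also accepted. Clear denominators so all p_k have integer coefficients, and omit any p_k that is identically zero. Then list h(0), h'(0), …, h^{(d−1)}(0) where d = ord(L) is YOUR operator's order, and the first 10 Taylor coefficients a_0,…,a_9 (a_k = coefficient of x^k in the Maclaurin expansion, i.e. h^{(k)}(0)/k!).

f: a_k = 1, 4, 16, 64, 256, 1024, 4096, 16384, 65536, 262144, …
g: a_k = 1, 2, 2, 4/3, 2/3, 4/15, 4/45, 8/315, 2/315, 4/2835, …
Product ⇒ symmetric product L₀, ord ≤ 1.
h=∫₀ˣh₀: take L = L₀·Dx.
L = (6 - 8·x)·Dx + (-1 + 4·x)·Dx^2  (order 2).
h: a_k = 0, 1, 3, 26/3, 79/3, 422/5, 12662/45, 303892/315, 354541/105, 34035938/2835, …
ICs: h(0) = 0, h′(0) = 1.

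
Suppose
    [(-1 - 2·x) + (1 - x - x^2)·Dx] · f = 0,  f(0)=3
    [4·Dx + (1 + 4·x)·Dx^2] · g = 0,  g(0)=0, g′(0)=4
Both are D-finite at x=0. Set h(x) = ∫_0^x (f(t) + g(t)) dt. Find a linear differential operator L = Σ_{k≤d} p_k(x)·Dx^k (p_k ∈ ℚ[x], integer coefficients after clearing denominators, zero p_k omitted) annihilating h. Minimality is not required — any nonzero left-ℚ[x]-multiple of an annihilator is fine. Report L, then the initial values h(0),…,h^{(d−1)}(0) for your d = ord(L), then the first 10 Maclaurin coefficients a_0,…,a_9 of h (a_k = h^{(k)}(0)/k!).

L = (100 + 272·x + 392·x^2 + 144·x^3 + 96·x^4)·Dx^2 + (-7 + 96·x + 434·x^2 + 540·x^3 + 304·x^4 + 160·x^5)·Dx^3 + (-4 - 25·x - 28·x^2 + 46·x^3 + 73·x^4 + 76·x^5 + 32·x^6)·Dx^4  (order 4).
h: a_k = 0, 3, 7/2, -2/3, 91/12, -49/5, 572/15, -1931/21, 16825/56, -8090/9, …
ICs: h(0) = 0, h′(0) = 3, h′′(0) = 7, h′′′(0) = -4.

f: a_k = 3, 3, 6, 9, 15, 24, 39, 63, 102, 165, …
g: a_k = 0, 4, -8, 64/3, -64, 1024/5, -2048/3, 16384/7, -8192, 262144/9, …
f+g: L₀ = lclm(L_f,L_g), ord ≤ 1+2.
h=∫h₀ ⇒ L = L₀·Dx.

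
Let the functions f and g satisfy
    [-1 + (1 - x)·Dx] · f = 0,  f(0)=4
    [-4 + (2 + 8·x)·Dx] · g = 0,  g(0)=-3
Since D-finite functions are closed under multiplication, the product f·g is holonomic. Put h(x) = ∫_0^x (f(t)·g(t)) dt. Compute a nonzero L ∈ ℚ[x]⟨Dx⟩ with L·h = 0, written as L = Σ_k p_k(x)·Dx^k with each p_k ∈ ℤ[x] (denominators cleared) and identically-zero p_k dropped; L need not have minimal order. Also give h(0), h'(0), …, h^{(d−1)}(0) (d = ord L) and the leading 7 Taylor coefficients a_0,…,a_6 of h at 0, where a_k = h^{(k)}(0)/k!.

L = (3 + 2·x)·Dx + (-1 - 3·x + 4·x^2)·Dx^2  (order 2).
h: a_k = 0, -12, -18, -4, -15, 12, -46, …
ICs: h(0) = 0, h′(0) = -12.

f: a_k = 4, 4, 4, 4, 4, 4, 4, …
g: a_k = -3, -6, 6, -12, 30, -84, 252, …
f·g: L₀ = L_f ⊗_s L_g, ord ≤ 1·1.
h=∫h₀ ⇒ L = L₀·Dx.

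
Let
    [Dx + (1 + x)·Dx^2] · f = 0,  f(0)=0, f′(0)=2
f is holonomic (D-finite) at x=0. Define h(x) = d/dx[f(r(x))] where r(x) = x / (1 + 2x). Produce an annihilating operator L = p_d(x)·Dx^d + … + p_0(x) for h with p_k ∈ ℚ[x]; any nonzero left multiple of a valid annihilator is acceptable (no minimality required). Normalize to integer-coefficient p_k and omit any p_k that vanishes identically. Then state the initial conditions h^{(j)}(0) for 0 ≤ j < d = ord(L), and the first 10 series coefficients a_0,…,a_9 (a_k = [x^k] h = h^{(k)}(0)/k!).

L = (5 + 12·x) + (1 + 5·x + 6·x^2)·Dx  (order 1).
h: a_k = 2, -10, 38, -130, 422, -1330, 4118, -12610, 38342, -116050, …
ICs: h(0) = 2.

f: a_k = 0, 2, -1, 2/3, -1/2, 2/5, -1/3, 2/7, -1/4, 2/9, …
f∘r: x↦r, Dx↦Dx/r' in L_f ⇒ L₀.
h₀' ⇒ L via d/dx closure of L₀.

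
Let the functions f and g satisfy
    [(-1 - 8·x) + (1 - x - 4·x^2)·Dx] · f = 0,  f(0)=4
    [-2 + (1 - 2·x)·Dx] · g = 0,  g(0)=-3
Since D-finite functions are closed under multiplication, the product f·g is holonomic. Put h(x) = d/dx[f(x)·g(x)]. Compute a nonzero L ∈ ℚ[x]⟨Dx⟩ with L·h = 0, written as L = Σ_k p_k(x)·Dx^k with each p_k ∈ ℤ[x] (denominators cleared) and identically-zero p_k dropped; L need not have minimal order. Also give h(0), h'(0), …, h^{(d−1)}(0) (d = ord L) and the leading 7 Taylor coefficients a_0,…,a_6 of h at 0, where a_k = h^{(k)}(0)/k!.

L = (22 - 12·x - 120·x^2 - 256·x^3 + 768·x^4) + (-3 + 5·x + 42·x^2 - 88·x^3 - 80·x^4 + 192·x^5)·Dx  (order 1).
h: a_k = -36, -264, -1116, -4368, -14820, -48600, -150444, …
ICs: h(0) = -36.

f: a_k = 4, 4, 20, 36, 116, 260, 724, …
g: a_k = -3, -6, -12, -24, -48, -96, -192, …
Sym-product of L_f,L_g gives L₀ (≤ ord 1).
Differentiate: ansatz ord ≤ ord L₀ ⇒ L.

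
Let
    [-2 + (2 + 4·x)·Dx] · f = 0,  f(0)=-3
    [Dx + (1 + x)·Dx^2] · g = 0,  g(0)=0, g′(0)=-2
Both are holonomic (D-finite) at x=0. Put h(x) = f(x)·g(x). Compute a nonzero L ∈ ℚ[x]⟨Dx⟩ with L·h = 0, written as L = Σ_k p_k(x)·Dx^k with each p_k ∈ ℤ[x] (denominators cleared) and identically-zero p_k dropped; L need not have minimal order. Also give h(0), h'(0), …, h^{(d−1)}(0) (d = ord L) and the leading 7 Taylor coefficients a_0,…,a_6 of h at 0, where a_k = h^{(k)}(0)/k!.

f: a_k = -3, -3, 3/2, -3/2, 15/8, -21/8, 63/16, …
g: a_k = 0, -2, 1, -2/3, 1/2, -2/5, 1/3, …
f·g: L₀ = L_f ⊗_s L_g, ord ≤ 1·2.
L = (2 + x) + (-1 - 2·x)·Dx + (1 + 5·x + 8·x^2 + 4·x^3)·Dx^2  (order 2).
h: a_k = 0, 6, 3, -4, 5, -131/20, 363/40, …
ICs: h(0) = 0, h′(0) = 6.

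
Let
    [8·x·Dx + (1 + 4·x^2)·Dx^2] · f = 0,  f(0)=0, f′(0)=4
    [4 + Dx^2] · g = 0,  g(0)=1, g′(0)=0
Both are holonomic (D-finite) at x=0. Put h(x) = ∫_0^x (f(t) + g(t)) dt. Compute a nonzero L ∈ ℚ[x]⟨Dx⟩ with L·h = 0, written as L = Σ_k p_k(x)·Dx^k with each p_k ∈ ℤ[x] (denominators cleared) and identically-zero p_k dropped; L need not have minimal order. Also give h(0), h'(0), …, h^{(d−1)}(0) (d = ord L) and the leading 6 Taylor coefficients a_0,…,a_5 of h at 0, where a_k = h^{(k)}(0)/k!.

L = (-352·x + 1792·x^3 + 512·x^5)·Dx^2 + (-4 + 112·x^2 + 576·x^4 + 256·x^6)·Dx^3 + (-88·x + 448·x^3 + 128·x^5)·Dx^4 + (-1 + 28·x^2 + 144·x^4 + 64·x^6)·Dx^5  (order 5).
h: a_k = 0, 1, 2, -2/3, -4/3, 2/15, …
ICs: h(0) = 0, h′(0) = 1, h′′(0) = 4, h′′′(0) = -4, h′′′′(0) = -32.

f: a_k = 0, 4, 0, -16/3, 0, 64/5, …
g: a_k = 1, 0, -2, 0, 2/3, 0, …
f+g: L₀ = lclm(L_f,L_g), ord ≤ 2+2.
∫: right-multiply L₀ by Dx.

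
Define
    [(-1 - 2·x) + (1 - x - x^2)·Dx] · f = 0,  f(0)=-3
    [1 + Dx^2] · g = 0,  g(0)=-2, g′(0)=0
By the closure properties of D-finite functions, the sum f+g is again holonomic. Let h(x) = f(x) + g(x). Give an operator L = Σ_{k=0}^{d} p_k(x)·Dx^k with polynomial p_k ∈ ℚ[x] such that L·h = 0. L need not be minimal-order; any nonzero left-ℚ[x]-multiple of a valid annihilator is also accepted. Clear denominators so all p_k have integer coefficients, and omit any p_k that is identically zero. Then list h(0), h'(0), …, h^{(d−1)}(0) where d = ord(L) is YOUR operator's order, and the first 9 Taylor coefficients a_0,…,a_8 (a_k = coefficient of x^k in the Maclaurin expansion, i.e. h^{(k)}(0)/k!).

L = (19 + 48·x + 31·x^2 + 24·x^3 + 5·x^4 + 2·x^5) + (-5 + x + 4·x^2 + 7·x^3 + 6·x^4 + 3·x^5 + x^6)·Dx + (19 + 48·x + 31·x^2 + 24·x^3 + 5·x^4 + 2·x^5)·Dx^2 + (-5 + x + 4·x^2 + 7·x^3 + 6·x^4 + 3·x^5 + x^6)·Dx^3  (order 3).
h: a_k = -5, -3, -5, -9, -181/12, -24, -14039/360, -63, -2056321/20160, …
ICs: h(0) = -5, h′(0) = -3, h′′(0) = -10.

f: a_k = -3, -3, -6, -9, -15, -24, -39, -63, -102, …
g: a_k = -2, 0, 1, 0, -1/12, 0, 1/360, 0, -1/20160, …
f+g: L₀ = lclm(L_f,L_g), ord ≤ 1+2.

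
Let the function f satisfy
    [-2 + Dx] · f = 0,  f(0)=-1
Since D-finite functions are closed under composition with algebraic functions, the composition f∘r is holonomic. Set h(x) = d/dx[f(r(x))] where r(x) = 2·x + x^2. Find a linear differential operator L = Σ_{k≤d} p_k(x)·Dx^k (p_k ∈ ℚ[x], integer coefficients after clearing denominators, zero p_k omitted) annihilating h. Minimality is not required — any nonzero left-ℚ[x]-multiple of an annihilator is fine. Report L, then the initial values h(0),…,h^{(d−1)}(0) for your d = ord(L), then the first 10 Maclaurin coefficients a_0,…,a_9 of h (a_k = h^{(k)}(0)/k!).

f: a_k = -1, -2, -2, -4/3, -2/3, -4/15, -4/45, -8/315, -2/315, -4/2835, …
Substitute x→r, Dx→(1/r')Dx; clear ⇒ L₀.
h=h₀': d/dx-closure on L₀ ⇒ L.
L = (5 + 8·x + 4·x^2) + (-1 - x)·Dx  (order 1).
h: a_k = -4, -20, -56, -344/3, -568/3, -3992/15, -2960/9, -115088/315, -116744/315, -140696/405, …
ICs: h(0) = -4.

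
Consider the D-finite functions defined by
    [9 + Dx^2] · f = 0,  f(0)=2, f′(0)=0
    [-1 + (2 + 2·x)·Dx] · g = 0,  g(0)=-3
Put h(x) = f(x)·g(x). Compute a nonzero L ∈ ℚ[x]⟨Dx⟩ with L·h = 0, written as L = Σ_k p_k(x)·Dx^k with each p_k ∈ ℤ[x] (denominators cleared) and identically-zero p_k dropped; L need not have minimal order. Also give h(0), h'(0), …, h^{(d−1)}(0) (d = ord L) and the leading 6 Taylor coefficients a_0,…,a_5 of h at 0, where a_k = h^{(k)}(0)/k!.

f: a_k = 2, 0, -9, 0, 27/4, 0, …
g: a_k = -3, -3/2, 3/8, -3/16, 15/128, -21/256, …
L₀ := L_f ⊗_s L_g (sym. prod.), ord ≤ 2.
L = (39 + 72·x + 36·x^2) + (-4 - 4·x)·Dx + (4 + 8·x + 4·x^2)·Dx^2  (order 2).
h: a_k = -6, -3, 111/4, 105/8, -1497/64, -1101/128, …
ICs: h(0) = -6, h′(0) = -3.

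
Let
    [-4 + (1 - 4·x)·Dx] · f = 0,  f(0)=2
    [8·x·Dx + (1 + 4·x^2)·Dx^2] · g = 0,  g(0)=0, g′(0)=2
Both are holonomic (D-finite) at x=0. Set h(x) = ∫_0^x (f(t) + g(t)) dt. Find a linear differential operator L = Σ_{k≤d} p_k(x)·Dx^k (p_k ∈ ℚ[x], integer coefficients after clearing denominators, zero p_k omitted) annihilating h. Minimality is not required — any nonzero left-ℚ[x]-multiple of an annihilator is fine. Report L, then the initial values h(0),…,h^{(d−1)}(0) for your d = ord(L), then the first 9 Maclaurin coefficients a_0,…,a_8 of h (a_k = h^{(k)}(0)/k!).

f: a_k = 2, 8, 32, 128, 512, 2048, 8192, 32768, 131072, …
g: a_k = 0, 2, 0, -8/3, 0, 32/5, 0, -128/7, 0, …
L₀ := lclm(L_f,L_g); ord L₀ ≤ 1+2.
∫: right-multiply L₀ by Dx.
L = (-8 + 128·x + 96·x^2)·Dx^2 + (13 - 8·x + 100·x^2 + 96·x^3)·Dx^3 + (-1 + 3·x + 12·x^3 + 16·x^4)·Dx^4  (order 4).
h: a_k = 0, 2, 5, 32/3, 94/3, 512/5, 1712/5, 8192/7, 28656/7, …
ICs: h(0) = 0, h′(0) = 2, h′′(0) = 10, h′′′(0) = 64.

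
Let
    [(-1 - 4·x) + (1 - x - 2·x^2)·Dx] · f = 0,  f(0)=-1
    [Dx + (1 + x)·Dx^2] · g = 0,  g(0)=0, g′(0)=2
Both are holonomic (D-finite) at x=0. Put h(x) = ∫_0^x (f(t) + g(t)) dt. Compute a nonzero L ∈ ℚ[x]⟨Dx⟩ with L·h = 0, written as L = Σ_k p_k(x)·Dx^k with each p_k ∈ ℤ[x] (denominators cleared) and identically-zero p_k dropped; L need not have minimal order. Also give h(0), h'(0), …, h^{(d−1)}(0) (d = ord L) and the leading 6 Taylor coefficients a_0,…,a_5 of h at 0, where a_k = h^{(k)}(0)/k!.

L = (42 + 144·x + 144·x^2 + 96·x^3)·Dx^2 + (28 + 172·x + 312·x^2 + 328·x^3 + 160·x^4)·Dx^3 + (-7 - 14·x + 5·x^2 + 56·x^3 + 76·x^4 + 32·x^5)·Dx^4  (order 4).
h: a_k = 0, -1, 1/2, -4/3, -13/12, -23/10, …
ICs: h(0) = 0, h′(0) = -1, h′′(0) = 1, h′′′(0) = -8.

f: a_k = -1, -1, -3, -5, -11, -21, …
g: a_k = 0, 2, -1, 2/3, -1/2, 2/5, …
h₀=f+g: left-lcm gives L₀, ord ≤ 3.
h=∫₀ˣh₀: take L = L₀·Dx.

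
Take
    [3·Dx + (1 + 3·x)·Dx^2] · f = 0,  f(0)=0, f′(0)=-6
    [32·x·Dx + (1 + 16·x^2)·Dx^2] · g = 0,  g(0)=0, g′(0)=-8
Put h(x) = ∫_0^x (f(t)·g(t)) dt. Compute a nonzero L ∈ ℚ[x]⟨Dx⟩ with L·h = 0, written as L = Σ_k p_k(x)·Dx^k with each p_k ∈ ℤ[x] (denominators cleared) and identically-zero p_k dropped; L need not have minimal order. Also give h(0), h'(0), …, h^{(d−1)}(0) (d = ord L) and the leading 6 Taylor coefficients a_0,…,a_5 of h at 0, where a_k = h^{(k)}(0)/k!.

f: a_k = 0, -6, 9, -18, 81/2, -486/5, …
g: a_k = 0, -8, 0, 128/3, 0, -2048/5, …
Product ⇒ symmetric product L₀, ord ≤ 4.
∫: right-multiply L₀ by Dx.
L = (15744 + 89280·x + 811008·x^2 + 5299200·x^3 + 13271040·x^4 + 17252352·x^5 + 21233664·x^7)·Dx^2 + (4258 + 91200·x + 775488·x^2 + 4635648·x^3 + 18247680·x^4 + 41140224·x^5 + 46448640·x^6 + 21233664·x^7 + 74317824·x^8)·Dx^3 + (492 + 12548·x + 131328·x^2 + 747968·x^3 + 3219456·x^4 + 10146816·x^5 + 21233664·x^6 + 24920064·x^7 + 21233664·x^8 + 42467328·x^9)·Dx^4 + (73 + 822·x + 6161·x^2 + 34944·x^3 + 151168·x^4 + 500736·x^5 + 1322496·x^6 + 2654208·x^7 + 3244032·x^8 + 3538944·x^9 + 5308416·x^10)·Dx^5  (order 5).
h: a_k = 0, 0, 0, 16, -18, -112/5, …
ICs: h(0) = 0, h′(0) = 0, h′′(0) = 0, h′′′(0) = 96, h′′′′(0) = -432.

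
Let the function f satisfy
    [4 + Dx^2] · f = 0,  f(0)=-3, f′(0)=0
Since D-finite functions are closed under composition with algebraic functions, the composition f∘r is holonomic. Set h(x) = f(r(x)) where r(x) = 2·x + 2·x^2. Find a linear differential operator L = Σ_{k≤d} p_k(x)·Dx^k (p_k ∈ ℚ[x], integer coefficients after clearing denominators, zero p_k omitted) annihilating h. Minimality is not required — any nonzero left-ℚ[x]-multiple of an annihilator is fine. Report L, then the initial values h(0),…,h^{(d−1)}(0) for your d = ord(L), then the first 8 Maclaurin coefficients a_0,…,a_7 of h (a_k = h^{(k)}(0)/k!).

L = (16 + 96·x + 192·x^2 + 128·x^3) - 2·Dx + (1 + 2·x)·Dx^2  (order 2).
h: a_k = -3, 0, 24, 48, -8, -128, -2624/15, -128/5, …
ICs: h(0) = -3, h′(0) = 0.

f: a_k = -3, 0, 6, 0, -2, 0, 4/15, 0, …
Change of var in L_f (x↦r) gives L₀.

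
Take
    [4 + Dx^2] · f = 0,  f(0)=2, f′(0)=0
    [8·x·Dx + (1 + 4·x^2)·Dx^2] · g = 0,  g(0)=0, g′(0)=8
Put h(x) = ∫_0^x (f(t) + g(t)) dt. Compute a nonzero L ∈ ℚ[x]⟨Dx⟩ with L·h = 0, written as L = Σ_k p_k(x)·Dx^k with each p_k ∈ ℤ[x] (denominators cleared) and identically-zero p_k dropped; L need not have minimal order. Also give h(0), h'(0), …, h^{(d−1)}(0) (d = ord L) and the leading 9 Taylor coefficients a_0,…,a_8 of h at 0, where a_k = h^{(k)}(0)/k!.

f: a_k = 2, 0, -4, 0, 4/3, 0, -8/45, 0, 4/315, …
g: a_k = 0, 8, 0, -32/3, 0, 128/5, 0, -512/7, 0, …
f+g: L₀ = lclm(L_f,L_g), ord ≤ 2+2.
∫: right-multiply L₀ by Dx.
L = (-352·x + 1792·x^3 + 512·x^5)·Dx^2 + (-4 + 112·x^2 + 576·x^4 + 256·x^6)·Dx^3 + (-88·x + 448·x^3 + 128·x^5)·Dx^4 + (-1 + 28·x^2 + 144·x^4 + 64·x^6)·Dx^5  (order 5).
h: a_k = 0, 2, 4, -4/3, -8/3, 4/15, 64/15, -8/315, -64/7, …
ICs: h(0) = 0, h′(0) = 2, h′′(0) = 8, h′′′(0) = -8, h′′′′(0) = -64.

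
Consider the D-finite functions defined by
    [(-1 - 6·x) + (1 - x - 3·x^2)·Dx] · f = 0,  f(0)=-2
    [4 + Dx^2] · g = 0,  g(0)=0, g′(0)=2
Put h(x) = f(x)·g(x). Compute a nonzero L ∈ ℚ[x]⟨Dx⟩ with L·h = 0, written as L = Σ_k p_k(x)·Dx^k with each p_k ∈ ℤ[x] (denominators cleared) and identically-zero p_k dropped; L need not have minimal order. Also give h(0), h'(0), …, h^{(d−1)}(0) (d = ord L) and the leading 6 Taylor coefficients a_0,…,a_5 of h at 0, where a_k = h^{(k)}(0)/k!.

L = (2 + 4·x + 12·x^2) + (2 + 12·x)·Dx + (-1 + x + 3·x^2)·Dx^2  (order 2).
h: a_k = 0, -4, -4, -40/3, -76/3, -988/15, …
ICs: h(0) = 0, h′(0) = -4.

f: a_k = -2, -2, -8, -14, -38, -80, …
g: a_k = 0, 2, 0, -4/3, 0, 4/15, …
f·g: L₀ = L_f ⊗_s L_g, ord ≤ 1·2.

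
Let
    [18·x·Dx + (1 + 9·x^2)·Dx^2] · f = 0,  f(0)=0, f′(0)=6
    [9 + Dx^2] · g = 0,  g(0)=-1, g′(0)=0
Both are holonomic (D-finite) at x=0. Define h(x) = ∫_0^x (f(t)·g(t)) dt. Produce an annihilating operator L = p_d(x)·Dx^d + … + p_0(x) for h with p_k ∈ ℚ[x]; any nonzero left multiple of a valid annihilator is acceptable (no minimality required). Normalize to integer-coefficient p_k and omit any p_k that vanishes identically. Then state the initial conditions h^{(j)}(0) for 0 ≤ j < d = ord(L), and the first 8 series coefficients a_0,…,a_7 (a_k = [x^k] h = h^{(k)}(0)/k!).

f: a_k = 0, 6, 0, -18, 0, 486/5, 0, -4374/7, …
g: a_k = -1, 0, 9/2, 0, -27/8, 0, 81/80, 0, …
Sym-product of L_f,L_g gives L₀ (≤ ord 4).
Integrate: L := L₀·Dx.
L = (810 + 18954·x^2 + 72171·x^4 + 236196·x^6 + 531441·x^8)·Dx + (972·x + 14580·x^3 + 78732·x^5 + 236196·x^7)·Dx^2 + (108 + 2592·x^2 + 13122·x^4 + 52488·x^6 + 118098·x^8)·Dx^3 + (108·x + 1620·x^3 + 8748·x^5 + 26244·x^7)·Dx^4 + (2 + 54·x^2 + 567·x^4 + 2916·x^6 + 6561·x^8)·Dx^5  (order 5).
h: a_k = 0, 0, -3, 0, 45/4, 0, -1323/40, 0, …
ICs: h(0) = 0, h′(0) = 0, h′′(0) = -6, h′′′(0) = 0, h′′′′(0) = 270.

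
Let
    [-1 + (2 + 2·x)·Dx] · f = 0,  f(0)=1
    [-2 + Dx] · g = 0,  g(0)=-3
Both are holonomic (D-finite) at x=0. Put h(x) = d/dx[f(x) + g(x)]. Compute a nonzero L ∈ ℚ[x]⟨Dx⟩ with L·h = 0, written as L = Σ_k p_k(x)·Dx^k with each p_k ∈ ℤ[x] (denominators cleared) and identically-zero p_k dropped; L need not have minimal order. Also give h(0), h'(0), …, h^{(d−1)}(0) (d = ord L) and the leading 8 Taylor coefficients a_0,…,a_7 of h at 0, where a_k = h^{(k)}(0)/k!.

f: a_k = 1, 1/2, -1/8, 1/16, -5/128, 7/256, -21/1024, 33/2048, …
g: a_k = -3, -6, -6, -4, -2, -4/5, -4/15, -8/105, …
h₀=f+g: left-lcm gives L₀, ord ≤ 2.
h=h₀': d/dx-closure on L₀ ⇒ L.
L = (-14 - 8·x) + (-13 - 32·x - 16·x^2)·Dx + (10 + 18·x + 8·x^2)·Dx^2  (order 2).
h: a_k = -11/2, -49/4, -189/16, -261/32, -989/256, -4411/2560, -12919/30720, -110581/430080, …
ICs: h(0) = -11/2, h′(0) = -49/4.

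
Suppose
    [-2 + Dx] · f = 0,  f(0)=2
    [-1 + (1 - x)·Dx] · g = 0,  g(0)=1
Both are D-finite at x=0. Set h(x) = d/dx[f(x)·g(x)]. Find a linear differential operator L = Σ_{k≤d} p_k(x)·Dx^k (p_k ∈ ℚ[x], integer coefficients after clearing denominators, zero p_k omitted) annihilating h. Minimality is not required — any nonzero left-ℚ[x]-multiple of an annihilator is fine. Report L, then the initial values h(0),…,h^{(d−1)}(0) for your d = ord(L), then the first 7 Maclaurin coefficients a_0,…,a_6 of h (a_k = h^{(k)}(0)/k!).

L = (10 - 12·x + 4·x^2) + (-3 + 5·x - 2·x^2)·Dx  (order 1).
h: a_k = 6, 20, 38, 56, 218/3, 1324/15, 310/3, …
ICs: h(0) = 6.

f: a_k = 2, 4, 4, 8/3, 4/3, 8/15, 8/45, …
g: a_k = 1, 1, 1, 1, 1, 1, 1, …
L₀ := L_f ⊗_s L_g (sym. prod.), ord ≤ 1.
Differentiate: ansatz ord ≤ ord L₀ ⇒ L.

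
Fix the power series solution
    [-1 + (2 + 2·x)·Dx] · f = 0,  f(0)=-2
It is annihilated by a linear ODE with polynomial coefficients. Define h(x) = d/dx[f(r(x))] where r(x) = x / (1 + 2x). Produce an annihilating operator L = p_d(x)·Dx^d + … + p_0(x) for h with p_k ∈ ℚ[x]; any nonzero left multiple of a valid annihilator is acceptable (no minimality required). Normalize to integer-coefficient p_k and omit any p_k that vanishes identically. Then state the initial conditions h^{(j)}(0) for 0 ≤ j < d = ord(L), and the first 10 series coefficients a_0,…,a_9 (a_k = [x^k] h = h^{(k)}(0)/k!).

L = (-9 - 24·x) + (-2 - 10·x - 12·x^2)·Dx  (order 1).
h: a_k = -1, 9/2, -123/8, 757/16, -17715/128, 100935/256, -1134735/1024, 6340365/2048, -283019715/32768, 1581400435/65536, …
ICs: h(0) = -1.

f: a_k = -2, -1, 1/4, -1/8, 5/64, -7/128, 21/512, -33/1024, 429/16384, -715/32768, …
h₀=f(r): pull back L_f along r ⇒ L₀.
Differentiate: ansatz ord ≤ ord L₀ ⇒ L.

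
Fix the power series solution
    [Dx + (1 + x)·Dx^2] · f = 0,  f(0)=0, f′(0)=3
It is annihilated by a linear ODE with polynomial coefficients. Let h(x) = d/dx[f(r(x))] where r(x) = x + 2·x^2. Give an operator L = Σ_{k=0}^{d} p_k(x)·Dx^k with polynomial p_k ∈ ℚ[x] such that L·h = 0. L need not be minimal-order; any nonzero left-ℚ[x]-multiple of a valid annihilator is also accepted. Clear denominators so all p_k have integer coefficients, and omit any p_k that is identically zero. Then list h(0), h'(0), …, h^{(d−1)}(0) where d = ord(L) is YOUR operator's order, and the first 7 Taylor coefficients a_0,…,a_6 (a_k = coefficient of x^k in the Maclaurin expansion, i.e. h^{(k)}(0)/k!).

L = (-3 + 4·x + 8·x^2) + (1 + 5·x + 6·x^2 + 8·x^3)·Dx  (order 1).
h: a_k = 3, 9, -15, -3, 33, -27, -39, …
ICs: h(0) = 3.

f: a_k = 0, 3, -3/2, 1, -3/4, 3/5, -1/2, …
Change of var in L_f (x↦r) gives L₀.
h=h₀': d/dx-closure on L₀ ⇒ L.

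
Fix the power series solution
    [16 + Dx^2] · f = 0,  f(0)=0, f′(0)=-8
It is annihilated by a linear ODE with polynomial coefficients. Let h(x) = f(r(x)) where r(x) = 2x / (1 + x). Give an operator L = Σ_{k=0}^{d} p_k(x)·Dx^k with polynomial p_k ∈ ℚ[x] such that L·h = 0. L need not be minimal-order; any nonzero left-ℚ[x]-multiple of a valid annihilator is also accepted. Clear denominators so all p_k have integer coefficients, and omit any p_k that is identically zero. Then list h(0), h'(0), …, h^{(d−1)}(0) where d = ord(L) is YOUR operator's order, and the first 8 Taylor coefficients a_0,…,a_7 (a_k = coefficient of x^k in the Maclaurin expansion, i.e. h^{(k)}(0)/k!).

L = 64 + (2 + 6·x + 6·x^2 + 2·x^3)·Dx + (1 + 4·x + 6·x^2 + 4·x^3 + x^4)·Dx^2  (order 2).
h: a_k = 0, -16, 16, 464/3, -496, 6928/15, 1040, -1516976/315, …
ICs: h(0) = 0, h′(0) = -16.

f: a_k = 0, -8, 0, 64/3, 0, -256/15, 0, 2048/315, …
L₀ from L_f via x↦r, Dx↦r'^{-1}Dx.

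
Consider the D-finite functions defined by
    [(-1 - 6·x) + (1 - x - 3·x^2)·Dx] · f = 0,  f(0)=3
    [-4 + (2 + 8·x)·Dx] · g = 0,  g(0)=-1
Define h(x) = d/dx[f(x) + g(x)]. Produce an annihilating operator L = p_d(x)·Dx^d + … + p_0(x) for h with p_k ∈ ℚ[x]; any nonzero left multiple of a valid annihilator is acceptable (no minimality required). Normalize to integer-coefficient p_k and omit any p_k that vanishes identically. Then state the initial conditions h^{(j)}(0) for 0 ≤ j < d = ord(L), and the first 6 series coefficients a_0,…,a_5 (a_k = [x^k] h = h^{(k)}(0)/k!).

L = (-90 - 516·x - 1548·x^2 - 1296·x^3 - 1620·x^4) + (-15 - 288·x - 1752·x^2 - 4068·x^3 - 4914·x^4 - 4860·x^5)·Dx + (5 + 45·x + 109·x^2 - 18·x^3 - 468·x^4 - 1278·x^5 - 1080·x^6)·Dx^2  (order 2).
h: a_k = 1, 28, 51, 268, 460, 2250, …
ICs: h(0) = 1, h′(0) = 28.

f: a_k = 3, 3, 12, 21, 57, 120, …
g: a_k = -1, -2, 2, -4, 10, -28, …
Weyl lclm of L_f,L_g ⇒ L₀ (ord ≤ 2).
Differentiate: ansatz ord ≤ ord L₀ ⇒ L.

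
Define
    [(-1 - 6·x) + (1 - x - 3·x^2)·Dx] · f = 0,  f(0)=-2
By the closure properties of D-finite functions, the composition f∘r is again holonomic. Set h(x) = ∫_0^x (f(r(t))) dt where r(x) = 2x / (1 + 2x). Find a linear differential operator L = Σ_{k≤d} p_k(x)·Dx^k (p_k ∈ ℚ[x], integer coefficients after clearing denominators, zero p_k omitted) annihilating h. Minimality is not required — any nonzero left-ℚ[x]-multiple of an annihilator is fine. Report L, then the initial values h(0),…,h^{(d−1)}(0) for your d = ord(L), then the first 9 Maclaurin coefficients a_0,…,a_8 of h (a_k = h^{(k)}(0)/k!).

f: a_k = -2, -2, -8, -14, -38, -80, -194, -434, -1016, …
h₀=f(r): pull back L_f along r ⇒ L₀.
∫: right-multiply L₀ by Dx.
L = (2 + 28·x)·Dx + (-1 - 4·x + 8·x^2 + 24·x^3)·Dx^2  (order 2).
h: a_k = 0, -2, -2, -8, 0, -288/5, 96, -4608/7, 2016, …
ICs: h(0) = 0, h′(0) = -2.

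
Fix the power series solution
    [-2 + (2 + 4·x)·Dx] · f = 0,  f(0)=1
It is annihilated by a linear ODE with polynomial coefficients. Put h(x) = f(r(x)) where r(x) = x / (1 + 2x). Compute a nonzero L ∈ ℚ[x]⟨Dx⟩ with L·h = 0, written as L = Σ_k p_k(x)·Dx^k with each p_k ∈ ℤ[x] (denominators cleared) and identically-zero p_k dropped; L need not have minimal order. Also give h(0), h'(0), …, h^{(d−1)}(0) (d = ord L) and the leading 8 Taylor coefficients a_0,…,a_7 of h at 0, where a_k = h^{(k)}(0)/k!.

L = -1 + (1 + 6·x + 8·x^2)·Dx  (order 1).
h: a_k = 1, 1, -5/2, 13/2, -141/8, 399/8, -2353/16, 7205/16, …
ICs: h(0) = 1.

f: a_k = 1, 1, -1/2, 1/2, -5/8, 7/8, -21/16, 33/16, …
Change of var in L_f (x↦r) gives L₀.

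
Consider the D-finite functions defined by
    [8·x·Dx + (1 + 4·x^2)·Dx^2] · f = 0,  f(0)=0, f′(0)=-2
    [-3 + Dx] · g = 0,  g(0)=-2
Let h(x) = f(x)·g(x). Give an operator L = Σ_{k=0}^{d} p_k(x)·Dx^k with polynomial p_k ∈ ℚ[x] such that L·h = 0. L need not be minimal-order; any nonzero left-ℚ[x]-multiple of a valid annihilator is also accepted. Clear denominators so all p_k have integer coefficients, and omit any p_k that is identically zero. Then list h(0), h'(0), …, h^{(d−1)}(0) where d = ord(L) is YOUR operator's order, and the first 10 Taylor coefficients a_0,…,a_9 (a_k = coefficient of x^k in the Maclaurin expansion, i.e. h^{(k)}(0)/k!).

f: a_k = 0, -2, 0, 8/3, 0, -32/5, 0, 128/7, 0, -512/9, …
g: a_k = -2, -6, -9, -9, -27/4, -81/20, -81/40, -243/280, -729/2240, -243/2240, …
Sym-product of L_f,L_g gives L₀ (≤ ord 2).
L = (9 - 24·x + 36·x^2) + (-6 + 8·x - 24·x^2)·Dx + (1 + 4·x^2)·Dx^2  (order 2).
h: a_k = 0, 4, 12, 38/3, 2, 23/10, 45/2, 991/140, -1713/28, -24883/2016, …
ICs: h(0) = 0, h′(0) = 4.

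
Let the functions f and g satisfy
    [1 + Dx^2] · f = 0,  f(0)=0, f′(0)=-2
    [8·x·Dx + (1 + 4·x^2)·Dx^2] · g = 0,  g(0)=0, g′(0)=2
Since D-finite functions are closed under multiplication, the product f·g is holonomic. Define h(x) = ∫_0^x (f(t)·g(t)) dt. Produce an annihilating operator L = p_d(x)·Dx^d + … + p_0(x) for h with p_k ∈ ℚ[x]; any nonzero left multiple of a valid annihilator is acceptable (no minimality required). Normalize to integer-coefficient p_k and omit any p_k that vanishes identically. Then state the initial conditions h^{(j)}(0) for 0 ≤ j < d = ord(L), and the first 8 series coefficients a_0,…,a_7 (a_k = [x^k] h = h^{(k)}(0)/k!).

f: a_k = 0, -2, 0, 1/3, 0, -1/60, 0, 1/2520, …
g: a_k = 0, 2, 0, -8/3, 0, 32/5, 0, -128/7, …
f·g: L₀ = L_f ⊗_s L_g, ord ≤ 2·2.
h=∫₀ˣh₀: take L = L₀·Dx.
L = (85 + 944·x^2 + 416·x^4 + 256·x^6 + 256·x^8)·Dx + (144·x + 704·x^3 + 768·x^5 + 1024·x^7)·Dx^2 + (90 + 992·x^2 + 576·x^4 + 512·x^6 + 512·x^8)·Dx^3 + (144·x + 704·x^3 + 768·x^5 + 1024·x^7)·Dx^4 + (5 + 48·x^2 + 160·x^4 + 256·x^6 + 256·x^8)·Dx^5  (order 5).
h: a_k = 0, 0, 0, -4/3, 0, 6/5, 0, -247/126, …
ICs: h(0) = 0, h′(0) = 0, h′′(0) = 0, h′′′(0) = -8, h′′′′(0) = 0.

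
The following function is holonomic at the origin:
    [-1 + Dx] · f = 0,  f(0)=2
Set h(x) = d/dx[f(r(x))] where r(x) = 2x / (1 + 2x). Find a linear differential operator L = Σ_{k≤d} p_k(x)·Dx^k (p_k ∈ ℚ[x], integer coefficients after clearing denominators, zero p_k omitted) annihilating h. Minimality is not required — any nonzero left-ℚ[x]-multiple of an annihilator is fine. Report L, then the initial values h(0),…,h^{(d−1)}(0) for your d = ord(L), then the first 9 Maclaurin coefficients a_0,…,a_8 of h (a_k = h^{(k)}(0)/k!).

L = (-2 - 8·x) + (-1 - 4·x - 4·x^2)·Dx  (order 1).
h: a_k = 4, -8, 8, 16/3, -152/3, 2416/15, -17456/45, 250912/315, -452152/315, …
ICs: h(0) = 4.

f: a_k = 2, 2, 1, 1/3, 1/12, 1/60, 1/360, 1/2520, 1/20160, …
Change of var in L_f (x↦r) gives L₀.
h₀' ⇒ L via d/dx closure of L₀.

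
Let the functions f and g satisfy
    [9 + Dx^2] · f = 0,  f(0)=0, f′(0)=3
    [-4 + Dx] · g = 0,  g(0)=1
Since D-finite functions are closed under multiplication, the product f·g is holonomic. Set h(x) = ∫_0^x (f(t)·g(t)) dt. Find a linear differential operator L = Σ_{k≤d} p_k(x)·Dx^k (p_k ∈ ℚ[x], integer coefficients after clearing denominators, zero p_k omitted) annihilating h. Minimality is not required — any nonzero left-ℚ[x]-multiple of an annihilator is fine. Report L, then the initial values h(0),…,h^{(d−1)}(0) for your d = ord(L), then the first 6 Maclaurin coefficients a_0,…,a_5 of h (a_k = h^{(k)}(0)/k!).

f: a_k = 0, 3, 0, -9/2, 0, 81/40, …
g: a_k = 1, 4, 8, 32/3, 32/3, 128/15, …
L₀ := L_f ⊗_s L_g (sym. prod.), ord ≤ 2.
∫: right-multiply L₀ by Dx.
L = 25·Dx - 8·Dx^2 + Dx^3  (order 3).
h: a_k = 0, 0, 3/2, 4, 39/8, 14/5, …
ICs: h(0) = 0, h′(0) = 0, h′′(0) = 3.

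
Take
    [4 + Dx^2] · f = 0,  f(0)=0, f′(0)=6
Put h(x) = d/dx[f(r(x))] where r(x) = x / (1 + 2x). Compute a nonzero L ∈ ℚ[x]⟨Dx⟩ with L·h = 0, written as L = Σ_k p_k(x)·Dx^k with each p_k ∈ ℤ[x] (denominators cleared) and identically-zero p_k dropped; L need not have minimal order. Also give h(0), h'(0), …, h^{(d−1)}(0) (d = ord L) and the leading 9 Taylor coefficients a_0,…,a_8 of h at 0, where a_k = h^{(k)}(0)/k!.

L = (28 + 96·x + 96·x^2) + (12 + 72·x + 144·x^2 + 96·x^3)·Dx + (1 + 8·x + 24·x^2 + 32·x^3 + 16·x^4)·Dx^2  (order 2).
h: a_k = 6, -24, 60, -96, 4, 720, -55448/15, 203648/15, -896716/21, …
ICs: h(0) = 6, h′(0) = -24.

f: a_k = 0, 6, 0, -4, 0, 4/5, 0, -8/105, 0, …
L₀ from L_f via x↦r, Dx↦r'^{-1}Dx.
h=h₀': d/dx-closure on L₀ ⇒ L.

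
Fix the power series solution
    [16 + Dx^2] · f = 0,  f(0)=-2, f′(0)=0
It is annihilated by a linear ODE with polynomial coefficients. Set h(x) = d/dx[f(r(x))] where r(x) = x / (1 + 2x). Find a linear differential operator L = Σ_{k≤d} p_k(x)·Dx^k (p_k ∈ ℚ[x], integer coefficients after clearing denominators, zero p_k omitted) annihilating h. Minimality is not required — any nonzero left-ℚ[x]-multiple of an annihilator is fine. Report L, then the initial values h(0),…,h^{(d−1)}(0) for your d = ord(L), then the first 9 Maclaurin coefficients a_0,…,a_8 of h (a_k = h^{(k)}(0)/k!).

f: a_k = -2, 0, 16, 0, -64/3, 0, 512/45, 0, -1024/315, …
h₀=f(r): pull back L_f along r ⇒ L₀.
Differentiate: ansatz ord ≤ ord L₀ ⇒ L.
L = (40 + 96·x + 96·x^2) + (12 + 72·x + 144·x^2 + 96·x^3)·Dx + (1 + 8·x + 24·x^2 + 32·x^3 + 16·x^4)·Dx^2  (order 2).
h: a_k = 0, 32, -192, 2048/3, -5120/3, 39424/15, 7168/5, -9641984/315, 5292032/35, …
ICs: h(0) = 0, h′(0) = 32.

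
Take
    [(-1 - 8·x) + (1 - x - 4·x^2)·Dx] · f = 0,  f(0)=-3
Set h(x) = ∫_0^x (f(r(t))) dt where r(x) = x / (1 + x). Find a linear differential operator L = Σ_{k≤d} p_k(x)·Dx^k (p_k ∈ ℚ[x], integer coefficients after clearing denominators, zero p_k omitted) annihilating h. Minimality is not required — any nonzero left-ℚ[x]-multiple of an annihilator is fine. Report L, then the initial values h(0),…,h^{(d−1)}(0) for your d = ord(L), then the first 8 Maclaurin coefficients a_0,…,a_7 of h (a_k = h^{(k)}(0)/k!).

f: a_k = -3, -3, -15, -27, -87, -195, -543, -1323, …
f∘r: x↦r, Dx↦Dx/r' in L_f ⇒ L₀.
h=∫h₀ ⇒ L = L₀·Dx.
L = (1 + 9·x)·Dx + (-1 - 2·x + 3·x^2 + 4·x^3)·Dx^2  (order 2).
h: a_k = 0, -3, -3/2, -4, 0, -48/5, 8, -240/7, …
ICs: h(0) = 0, h′(0) = -3.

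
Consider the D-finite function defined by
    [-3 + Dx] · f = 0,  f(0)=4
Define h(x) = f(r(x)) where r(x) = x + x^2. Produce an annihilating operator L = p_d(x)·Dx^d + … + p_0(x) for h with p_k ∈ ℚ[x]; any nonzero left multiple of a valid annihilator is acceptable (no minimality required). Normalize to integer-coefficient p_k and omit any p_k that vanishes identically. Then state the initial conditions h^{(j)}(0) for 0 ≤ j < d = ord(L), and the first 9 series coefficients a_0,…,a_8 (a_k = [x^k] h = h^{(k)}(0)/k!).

L = (-3 - 6·x) + Dx  (order 1).
h: a_k = 4, 12, 30, 54, 171/2, 1161/10, 2871/20, 4509/28, 188217/1120, …
ICs: h(0) = 4.

f: a_k = 4, 12, 18, 18, 27/2, 81/10, 81/20, 243/140, 729/1120, …
f∘r: x↦r, Dx↦Dx/r' in L_f ⇒ L₀.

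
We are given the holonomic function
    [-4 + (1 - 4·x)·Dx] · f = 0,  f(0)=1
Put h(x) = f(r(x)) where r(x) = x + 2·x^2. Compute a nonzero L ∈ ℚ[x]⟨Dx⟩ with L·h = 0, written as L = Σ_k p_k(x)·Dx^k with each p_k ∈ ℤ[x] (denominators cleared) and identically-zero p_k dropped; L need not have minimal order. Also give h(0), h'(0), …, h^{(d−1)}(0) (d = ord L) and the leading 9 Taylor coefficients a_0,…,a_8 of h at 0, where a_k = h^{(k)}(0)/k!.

f: a_k = 1, 4, 16, 64, 256, 1024, 4096, 16384, 65536, …
Substitute x→r, Dx→(1/r')Dx; clear ⇒ L₀.
L = (4 + 16·x) + (-1 + 4·x + 8·x^2)·Dx  (order 1).
h: a_k = 1, 4, 24, 128, 704, 3840, 20992, 114688, 626688, …
ICs: h(0) = 1.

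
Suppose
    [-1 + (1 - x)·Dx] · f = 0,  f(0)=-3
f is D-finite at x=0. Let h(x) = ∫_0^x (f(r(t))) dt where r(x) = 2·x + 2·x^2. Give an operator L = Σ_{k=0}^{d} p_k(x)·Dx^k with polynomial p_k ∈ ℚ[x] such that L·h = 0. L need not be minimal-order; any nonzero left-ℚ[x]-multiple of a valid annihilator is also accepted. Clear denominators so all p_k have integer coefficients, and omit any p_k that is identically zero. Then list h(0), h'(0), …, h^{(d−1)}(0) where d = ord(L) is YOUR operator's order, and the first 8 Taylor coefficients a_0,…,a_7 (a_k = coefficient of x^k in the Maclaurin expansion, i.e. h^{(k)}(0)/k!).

f: a_k = -3, -3, -3, -3, -3, -3, -3, -3, …
L₀ from L_f via x↦r, Dx↦r'^{-1}Dx.
h=∫h₀ ⇒ L = L₀·Dx.
L = (2 + 4·x)·Dx + (-1 + 2·x + 2·x^2)·Dx^2  (order 2).
h: a_k = 0, -3, -3, -6, -12, -132/5, -60, -984/7, …
ICs: h(0) = 0, h′(0) = -3.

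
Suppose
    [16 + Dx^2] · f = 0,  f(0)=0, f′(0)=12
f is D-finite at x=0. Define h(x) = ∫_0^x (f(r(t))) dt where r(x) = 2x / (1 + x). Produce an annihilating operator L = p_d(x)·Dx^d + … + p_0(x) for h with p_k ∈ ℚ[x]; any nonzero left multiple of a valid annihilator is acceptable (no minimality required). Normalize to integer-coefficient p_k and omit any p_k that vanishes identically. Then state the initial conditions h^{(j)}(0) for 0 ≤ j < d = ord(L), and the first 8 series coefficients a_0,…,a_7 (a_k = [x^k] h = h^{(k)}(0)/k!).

L = 64·Dx + (2 + 6·x + 6·x^2 + 2·x^3)·Dx^2 + (1 + 4·x + 6·x^2 + 4·x^3 + x^4)·Dx^3  (order 3).
h: a_k = 0, 0, 12, -8, -58, 744/5, -1732/15, -1560/7, …
ICs: h(0) = 0, h′(0) = 0, h′′(0) = 24.

f: a_k = 0, 12, 0, -32, 0, 128/5, 0, -1024/105, …
h₀=f(r): pull back L_f along r ⇒ L₀.
h=∫h₀ ⇒ L = L₀·Dx.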